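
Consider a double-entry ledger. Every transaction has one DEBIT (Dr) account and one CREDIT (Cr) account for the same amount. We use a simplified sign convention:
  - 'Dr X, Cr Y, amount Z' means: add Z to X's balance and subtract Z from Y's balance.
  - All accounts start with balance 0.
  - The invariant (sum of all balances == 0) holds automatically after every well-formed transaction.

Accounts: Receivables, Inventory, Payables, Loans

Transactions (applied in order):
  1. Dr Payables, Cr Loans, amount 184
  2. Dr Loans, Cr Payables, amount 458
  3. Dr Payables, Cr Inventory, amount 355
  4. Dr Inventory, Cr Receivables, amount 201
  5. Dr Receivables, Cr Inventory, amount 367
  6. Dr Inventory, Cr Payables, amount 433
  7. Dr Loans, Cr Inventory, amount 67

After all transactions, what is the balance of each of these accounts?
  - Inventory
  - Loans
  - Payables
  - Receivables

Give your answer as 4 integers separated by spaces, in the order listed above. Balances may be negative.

After txn 1 (Dr Payables, Cr Loans, amount 184): Loans=-184 Payables=184
After txn 2 (Dr Loans, Cr Payables, amount 458): Loans=274 Payables=-274
After txn 3 (Dr Payables, Cr Inventory, amount 355): Inventory=-355 Loans=274 Payables=81
After txn 4 (Dr Inventory, Cr Receivables, amount 201): Inventory=-154 Loans=274 Payables=81 Receivables=-201
After txn 5 (Dr Receivables, Cr Inventory, amount 367): Inventory=-521 Loans=274 Payables=81 Receivables=166
After txn 6 (Dr Inventory, Cr Payables, amount 433): Inventory=-88 Loans=274 Payables=-352 Receivables=166
After txn 7 (Dr Loans, Cr Inventory, amount 67): Inventory=-155 Loans=341 Payables=-352 Receivables=166

Answer: -155 341 -352 166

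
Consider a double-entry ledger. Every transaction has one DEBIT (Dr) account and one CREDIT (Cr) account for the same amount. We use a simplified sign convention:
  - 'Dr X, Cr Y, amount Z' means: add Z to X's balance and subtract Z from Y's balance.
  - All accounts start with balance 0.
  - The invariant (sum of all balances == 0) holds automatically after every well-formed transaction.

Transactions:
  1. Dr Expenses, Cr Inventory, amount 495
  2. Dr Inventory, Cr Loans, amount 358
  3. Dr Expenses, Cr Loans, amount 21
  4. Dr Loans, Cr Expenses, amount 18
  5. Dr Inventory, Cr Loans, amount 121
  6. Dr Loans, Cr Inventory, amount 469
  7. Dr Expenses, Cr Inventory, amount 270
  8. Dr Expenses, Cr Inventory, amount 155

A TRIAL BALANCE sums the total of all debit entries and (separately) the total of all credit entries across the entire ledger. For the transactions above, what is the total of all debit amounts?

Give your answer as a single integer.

Answer: 1907

Derivation:
Txn 1: debit+=495
Txn 2: debit+=358
Txn 3: debit+=21
Txn 4: debit+=18
Txn 5: debit+=121
Txn 6: debit+=469
Txn 7: debit+=270
Txn 8: debit+=155
Total debits = 1907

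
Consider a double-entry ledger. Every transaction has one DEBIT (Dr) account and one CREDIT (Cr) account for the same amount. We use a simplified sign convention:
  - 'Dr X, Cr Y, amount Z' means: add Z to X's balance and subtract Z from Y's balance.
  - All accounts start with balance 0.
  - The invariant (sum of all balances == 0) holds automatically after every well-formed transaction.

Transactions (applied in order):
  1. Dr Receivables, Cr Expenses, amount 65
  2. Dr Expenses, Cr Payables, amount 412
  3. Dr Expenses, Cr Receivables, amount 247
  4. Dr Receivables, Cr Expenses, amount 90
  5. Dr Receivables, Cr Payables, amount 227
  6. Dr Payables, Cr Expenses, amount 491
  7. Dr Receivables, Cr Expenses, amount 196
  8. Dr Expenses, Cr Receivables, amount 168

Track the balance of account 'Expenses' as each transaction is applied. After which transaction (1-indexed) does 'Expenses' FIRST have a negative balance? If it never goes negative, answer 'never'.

After txn 1: Expenses=-65

Answer: 1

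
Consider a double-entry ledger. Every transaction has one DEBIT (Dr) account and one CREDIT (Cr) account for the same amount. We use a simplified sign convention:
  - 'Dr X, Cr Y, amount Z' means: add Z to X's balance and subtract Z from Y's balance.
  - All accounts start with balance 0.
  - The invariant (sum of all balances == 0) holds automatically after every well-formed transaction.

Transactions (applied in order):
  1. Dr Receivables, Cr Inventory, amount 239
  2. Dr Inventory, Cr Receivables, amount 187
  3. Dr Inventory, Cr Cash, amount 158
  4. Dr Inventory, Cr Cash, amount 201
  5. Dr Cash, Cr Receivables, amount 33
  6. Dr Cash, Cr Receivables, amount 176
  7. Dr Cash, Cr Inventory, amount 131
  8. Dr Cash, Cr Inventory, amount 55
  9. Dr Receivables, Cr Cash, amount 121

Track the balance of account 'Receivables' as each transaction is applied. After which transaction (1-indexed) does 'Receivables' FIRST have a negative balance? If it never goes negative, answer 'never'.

After txn 1: Receivables=239
After txn 2: Receivables=52
After txn 3: Receivables=52
After txn 4: Receivables=52
After txn 5: Receivables=19
After txn 6: Receivables=-157

Answer: 6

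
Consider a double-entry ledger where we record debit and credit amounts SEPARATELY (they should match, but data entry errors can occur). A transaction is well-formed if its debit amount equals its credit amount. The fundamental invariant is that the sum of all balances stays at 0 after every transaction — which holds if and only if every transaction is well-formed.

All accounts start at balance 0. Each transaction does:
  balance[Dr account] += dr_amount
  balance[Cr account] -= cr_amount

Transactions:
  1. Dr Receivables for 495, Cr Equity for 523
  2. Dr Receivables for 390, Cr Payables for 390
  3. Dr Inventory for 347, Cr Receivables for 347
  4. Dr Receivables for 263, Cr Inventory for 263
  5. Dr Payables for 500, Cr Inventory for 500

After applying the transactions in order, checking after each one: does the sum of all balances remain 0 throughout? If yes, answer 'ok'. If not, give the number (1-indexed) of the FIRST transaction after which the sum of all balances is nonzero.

Answer: 1

Derivation:
After txn 1: dr=495 cr=523 sum_balances=-28
After txn 2: dr=390 cr=390 sum_balances=-28
After txn 3: dr=347 cr=347 sum_balances=-28
After txn 4: dr=263 cr=263 sum_balances=-28
After txn 5: dr=500 cr=500 sum_balances=-28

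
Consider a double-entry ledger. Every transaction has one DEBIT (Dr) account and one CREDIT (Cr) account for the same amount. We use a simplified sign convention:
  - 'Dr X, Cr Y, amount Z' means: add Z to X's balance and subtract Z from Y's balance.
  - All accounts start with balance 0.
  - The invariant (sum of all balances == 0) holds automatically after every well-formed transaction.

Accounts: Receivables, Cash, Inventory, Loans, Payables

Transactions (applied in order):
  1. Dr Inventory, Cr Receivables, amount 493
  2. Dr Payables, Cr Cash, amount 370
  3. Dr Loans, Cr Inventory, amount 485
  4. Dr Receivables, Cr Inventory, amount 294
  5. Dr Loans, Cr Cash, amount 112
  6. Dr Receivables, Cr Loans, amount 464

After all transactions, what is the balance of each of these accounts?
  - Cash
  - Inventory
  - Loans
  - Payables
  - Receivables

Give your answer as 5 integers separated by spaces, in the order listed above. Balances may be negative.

Answer: -482 -286 133 370 265

Derivation:
After txn 1 (Dr Inventory, Cr Receivables, amount 493): Inventory=493 Receivables=-493
After txn 2 (Dr Payables, Cr Cash, amount 370): Cash=-370 Inventory=493 Payables=370 Receivables=-493
After txn 3 (Dr Loans, Cr Inventory, amount 485): Cash=-370 Inventory=8 Loans=485 Payables=370 Receivables=-493
After txn 4 (Dr Receivables, Cr Inventory, amount 294): Cash=-370 Inventory=-286 Loans=485 Payables=370 Receivables=-199
After txn 5 (Dr Loans, Cr Cash, amount 112): Cash=-482 Inventory=-286 Loans=597 Payables=370 Receivables=-199
After txn 6 (Dr Receivables, Cr Loans, amount 464): Cash=-482 Inventory=-286 Loans=133 Payables=370 Receivables=265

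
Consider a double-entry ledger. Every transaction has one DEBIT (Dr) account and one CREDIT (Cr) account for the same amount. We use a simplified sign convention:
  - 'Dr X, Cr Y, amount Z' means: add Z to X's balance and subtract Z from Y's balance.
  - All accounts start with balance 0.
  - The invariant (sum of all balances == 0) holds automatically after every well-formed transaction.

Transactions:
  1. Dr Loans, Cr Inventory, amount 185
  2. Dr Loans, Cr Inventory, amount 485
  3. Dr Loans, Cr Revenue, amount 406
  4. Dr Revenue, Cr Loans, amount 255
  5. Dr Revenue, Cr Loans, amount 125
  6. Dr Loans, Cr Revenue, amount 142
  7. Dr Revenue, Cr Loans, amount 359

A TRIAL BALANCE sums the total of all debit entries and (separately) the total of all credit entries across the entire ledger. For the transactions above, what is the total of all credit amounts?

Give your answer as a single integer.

Answer: 1957

Derivation:
Txn 1: credit+=185
Txn 2: credit+=485
Txn 3: credit+=406
Txn 4: credit+=255
Txn 5: credit+=125
Txn 6: credit+=142
Txn 7: credit+=359
Total credits = 1957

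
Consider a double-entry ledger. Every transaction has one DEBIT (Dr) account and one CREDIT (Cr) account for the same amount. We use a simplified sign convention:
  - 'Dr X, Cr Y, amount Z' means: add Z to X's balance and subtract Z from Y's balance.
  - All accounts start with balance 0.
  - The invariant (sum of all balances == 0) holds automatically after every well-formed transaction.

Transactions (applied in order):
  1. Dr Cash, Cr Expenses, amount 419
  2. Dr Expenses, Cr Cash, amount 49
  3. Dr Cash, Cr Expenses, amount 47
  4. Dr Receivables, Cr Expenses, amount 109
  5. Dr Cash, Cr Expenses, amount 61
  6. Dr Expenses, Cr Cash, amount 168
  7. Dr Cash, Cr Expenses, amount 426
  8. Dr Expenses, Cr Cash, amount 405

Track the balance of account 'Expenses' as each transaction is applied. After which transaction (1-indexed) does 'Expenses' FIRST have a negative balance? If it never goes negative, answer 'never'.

Answer: 1

Derivation:
After txn 1: Expenses=-419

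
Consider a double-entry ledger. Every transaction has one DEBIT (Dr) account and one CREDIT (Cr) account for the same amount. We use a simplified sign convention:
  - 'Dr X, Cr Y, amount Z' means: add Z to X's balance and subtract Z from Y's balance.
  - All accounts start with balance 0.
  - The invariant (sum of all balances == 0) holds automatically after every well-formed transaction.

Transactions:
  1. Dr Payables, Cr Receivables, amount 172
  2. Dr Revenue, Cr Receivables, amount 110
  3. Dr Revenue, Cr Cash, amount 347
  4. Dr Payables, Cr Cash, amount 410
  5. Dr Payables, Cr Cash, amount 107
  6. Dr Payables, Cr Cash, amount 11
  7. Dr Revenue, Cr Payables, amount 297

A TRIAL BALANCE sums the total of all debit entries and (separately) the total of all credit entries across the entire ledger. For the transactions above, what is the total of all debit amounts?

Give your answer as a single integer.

Answer: 1454

Derivation:
Txn 1: debit+=172
Txn 2: debit+=110
Txn 3: debit+=347
Txn 4: debit+=410
Txn 5: debit+=107
Txn 6: debit+=11
Txn 7: debit+=297
Total debits = 1454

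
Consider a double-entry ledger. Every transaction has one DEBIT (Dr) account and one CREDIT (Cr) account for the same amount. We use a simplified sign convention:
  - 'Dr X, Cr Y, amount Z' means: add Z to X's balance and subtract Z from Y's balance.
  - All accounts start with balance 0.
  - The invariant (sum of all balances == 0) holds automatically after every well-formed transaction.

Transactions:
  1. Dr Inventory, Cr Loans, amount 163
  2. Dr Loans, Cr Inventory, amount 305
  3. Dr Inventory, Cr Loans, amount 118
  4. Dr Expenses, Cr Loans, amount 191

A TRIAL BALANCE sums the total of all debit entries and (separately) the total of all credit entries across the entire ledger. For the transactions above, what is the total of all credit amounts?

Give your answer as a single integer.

Answer: 777

Derivation:
Txn 1: credit+=163
Txn 2: credit+=305
Txn 3: credit+=118
Txn 4: credit+=191
Total credits = 777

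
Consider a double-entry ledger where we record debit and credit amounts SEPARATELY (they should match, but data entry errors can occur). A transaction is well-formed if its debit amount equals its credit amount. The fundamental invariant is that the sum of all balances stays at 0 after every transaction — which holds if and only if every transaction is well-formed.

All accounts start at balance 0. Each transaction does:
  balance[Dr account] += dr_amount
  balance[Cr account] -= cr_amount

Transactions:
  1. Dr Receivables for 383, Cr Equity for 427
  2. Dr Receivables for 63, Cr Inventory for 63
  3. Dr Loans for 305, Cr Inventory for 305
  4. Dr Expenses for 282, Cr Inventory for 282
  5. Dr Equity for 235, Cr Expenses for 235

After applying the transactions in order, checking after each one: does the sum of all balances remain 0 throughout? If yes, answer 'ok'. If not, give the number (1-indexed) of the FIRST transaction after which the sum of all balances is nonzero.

After txn 1: dr=383 cr=427 sum_balances=-44
After txn 2: dr=63 cr=63 sum_balances=-44
After txn 3: dr=305 cr=305 sum_balances=-44
After txn 4: dr=282 cr=282 sum_balances=-44
After txn 5: dr=235 cr=235 sum_balances=-44

Answer: 1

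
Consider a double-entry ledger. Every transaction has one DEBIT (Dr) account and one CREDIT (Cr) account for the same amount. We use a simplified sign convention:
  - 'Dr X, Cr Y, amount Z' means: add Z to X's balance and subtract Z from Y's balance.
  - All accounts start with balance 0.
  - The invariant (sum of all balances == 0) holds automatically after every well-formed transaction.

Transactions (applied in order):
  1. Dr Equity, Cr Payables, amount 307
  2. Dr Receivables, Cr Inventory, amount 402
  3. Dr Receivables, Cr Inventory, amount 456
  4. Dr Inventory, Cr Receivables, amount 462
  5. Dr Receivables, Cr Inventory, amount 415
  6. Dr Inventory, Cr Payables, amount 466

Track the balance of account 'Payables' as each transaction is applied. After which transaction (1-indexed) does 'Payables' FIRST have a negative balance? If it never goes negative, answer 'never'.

After txn 1: Payables=-307

Answer: 1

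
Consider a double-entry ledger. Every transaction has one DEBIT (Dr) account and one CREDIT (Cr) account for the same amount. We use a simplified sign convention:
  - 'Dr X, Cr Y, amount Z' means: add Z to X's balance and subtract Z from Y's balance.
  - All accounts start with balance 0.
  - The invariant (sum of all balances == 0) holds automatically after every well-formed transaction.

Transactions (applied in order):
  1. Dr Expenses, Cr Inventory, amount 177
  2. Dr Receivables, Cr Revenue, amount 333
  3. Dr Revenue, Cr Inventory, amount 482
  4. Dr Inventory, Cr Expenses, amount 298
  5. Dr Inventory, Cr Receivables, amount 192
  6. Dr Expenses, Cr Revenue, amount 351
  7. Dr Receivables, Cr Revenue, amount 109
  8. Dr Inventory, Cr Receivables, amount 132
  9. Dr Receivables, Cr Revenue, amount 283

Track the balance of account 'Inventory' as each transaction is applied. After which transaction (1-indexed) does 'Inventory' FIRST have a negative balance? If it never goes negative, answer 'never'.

After txn 1: Inventory=-177

Answer: 1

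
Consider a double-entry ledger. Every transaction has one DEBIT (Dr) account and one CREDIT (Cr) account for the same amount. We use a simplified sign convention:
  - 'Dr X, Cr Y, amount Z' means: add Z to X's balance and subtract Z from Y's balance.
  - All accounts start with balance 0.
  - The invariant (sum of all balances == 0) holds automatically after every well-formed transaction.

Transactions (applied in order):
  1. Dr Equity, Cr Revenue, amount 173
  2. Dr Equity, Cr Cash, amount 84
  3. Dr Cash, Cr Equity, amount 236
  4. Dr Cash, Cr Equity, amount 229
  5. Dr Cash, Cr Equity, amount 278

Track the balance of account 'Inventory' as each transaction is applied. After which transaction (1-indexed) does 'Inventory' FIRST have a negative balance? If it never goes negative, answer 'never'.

After txn 1: Inventory=0
After txn 2: Inventory=0
After txn 3: Inventory=0
After txn 4: Inventory=0
After txn 5: Inventory=0

Answer: never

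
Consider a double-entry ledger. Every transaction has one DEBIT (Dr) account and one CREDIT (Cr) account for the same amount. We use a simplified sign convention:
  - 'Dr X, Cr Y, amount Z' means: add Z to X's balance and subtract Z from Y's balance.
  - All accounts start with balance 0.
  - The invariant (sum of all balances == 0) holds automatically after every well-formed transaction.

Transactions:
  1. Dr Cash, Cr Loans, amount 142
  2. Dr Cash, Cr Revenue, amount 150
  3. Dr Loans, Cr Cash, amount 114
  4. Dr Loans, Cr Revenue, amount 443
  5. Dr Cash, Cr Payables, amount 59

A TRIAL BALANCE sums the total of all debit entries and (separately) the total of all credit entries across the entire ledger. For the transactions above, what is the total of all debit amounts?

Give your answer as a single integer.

Txn 1: debit+=142
Txn 2: debit+=150
Txn 3: debit+=114
Txn 4: debit+=443
Txn 5: debit+=59
Total debits = 908

Answer: 908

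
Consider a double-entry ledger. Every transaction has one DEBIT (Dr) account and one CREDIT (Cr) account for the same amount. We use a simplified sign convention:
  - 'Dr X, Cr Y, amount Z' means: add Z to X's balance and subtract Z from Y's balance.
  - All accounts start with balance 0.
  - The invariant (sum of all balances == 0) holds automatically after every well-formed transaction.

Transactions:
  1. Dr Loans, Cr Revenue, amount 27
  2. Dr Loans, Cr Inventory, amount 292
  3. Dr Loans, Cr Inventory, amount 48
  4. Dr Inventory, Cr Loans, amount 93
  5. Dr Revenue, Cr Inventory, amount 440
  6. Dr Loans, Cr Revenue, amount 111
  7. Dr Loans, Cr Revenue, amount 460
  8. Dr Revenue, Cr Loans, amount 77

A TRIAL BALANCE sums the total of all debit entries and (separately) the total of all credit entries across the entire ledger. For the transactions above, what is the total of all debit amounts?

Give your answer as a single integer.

Answer: 1548

Derivation:
Txn 1: debit+=27
Txn 2: debit+=292
Txn 3: debit+=48
Txn 4: debit+=93
Txn 5: debit+=440
Txn 6: debit+=111
Txn 7: debit+=460
Txn 8: debit+=77
Total debits = 1548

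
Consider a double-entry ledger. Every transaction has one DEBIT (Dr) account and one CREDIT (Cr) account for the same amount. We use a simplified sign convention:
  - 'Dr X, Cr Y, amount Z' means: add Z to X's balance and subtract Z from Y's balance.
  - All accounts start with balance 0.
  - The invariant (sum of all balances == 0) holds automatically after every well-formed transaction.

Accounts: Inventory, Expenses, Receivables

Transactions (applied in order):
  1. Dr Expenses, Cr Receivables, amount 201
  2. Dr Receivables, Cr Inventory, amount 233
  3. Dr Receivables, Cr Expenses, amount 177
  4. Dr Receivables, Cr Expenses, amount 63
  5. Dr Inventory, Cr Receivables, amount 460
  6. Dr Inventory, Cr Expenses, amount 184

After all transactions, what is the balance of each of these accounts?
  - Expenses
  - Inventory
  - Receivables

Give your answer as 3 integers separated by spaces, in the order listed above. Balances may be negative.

Answer: -223 411 -188

Derivation:
After txn 1 (Dr Expenses, Cr Receivables, amount 201): Expenses=201 Receivables=-201
After txn 2 (Dr Receivables, Cr Inventory, amount 233): Expenses=201 Inventory=-233 Receivables=32
After txn 3 (Dr Receivables, Cr Expenses, amount 177): Expenses=24 Inventory=-233 Receivables=209
After txn 4 (Dr Receivables, Cr Expenses, amount 63): Expenses=-39 Inventory=-233 Receivables=272
After txn 5 (Dr Inventory, Cr Receivables, amount 460): Expenses=-39 Inventory=227 Receivables=-188
After txn 6 (Dr Inventory, Cr Expenses, amount 184): Expenses=-223 Inventory=411 Receivables=-188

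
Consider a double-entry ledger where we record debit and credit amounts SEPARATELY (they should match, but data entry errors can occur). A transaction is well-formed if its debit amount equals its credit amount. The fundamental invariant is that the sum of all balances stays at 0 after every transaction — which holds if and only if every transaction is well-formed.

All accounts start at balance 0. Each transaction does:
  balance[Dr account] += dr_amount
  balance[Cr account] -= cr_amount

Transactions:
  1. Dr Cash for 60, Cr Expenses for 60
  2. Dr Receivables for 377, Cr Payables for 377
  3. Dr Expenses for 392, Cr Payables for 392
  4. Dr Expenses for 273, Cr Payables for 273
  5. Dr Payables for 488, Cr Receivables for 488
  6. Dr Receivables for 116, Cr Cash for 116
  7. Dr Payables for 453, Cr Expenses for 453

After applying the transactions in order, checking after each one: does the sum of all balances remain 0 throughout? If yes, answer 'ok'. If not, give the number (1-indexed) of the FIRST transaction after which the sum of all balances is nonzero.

After txn 1: dr=60 cr=60 sum_balances=0
After txn 2: dr=377 cr=377 sum_balances=0
After txn 3: dr=392 cr=392 sum_balances=0
After txn 4: dr=273 cr=273 sum_balances=0
After txn 5: dr=488 cr=488 sum_balances=0
After txn 6: dr=116 cr=116 sum_balances=0
After txn 7: dr=453 cr=453 sum_balances=0

Answer: ok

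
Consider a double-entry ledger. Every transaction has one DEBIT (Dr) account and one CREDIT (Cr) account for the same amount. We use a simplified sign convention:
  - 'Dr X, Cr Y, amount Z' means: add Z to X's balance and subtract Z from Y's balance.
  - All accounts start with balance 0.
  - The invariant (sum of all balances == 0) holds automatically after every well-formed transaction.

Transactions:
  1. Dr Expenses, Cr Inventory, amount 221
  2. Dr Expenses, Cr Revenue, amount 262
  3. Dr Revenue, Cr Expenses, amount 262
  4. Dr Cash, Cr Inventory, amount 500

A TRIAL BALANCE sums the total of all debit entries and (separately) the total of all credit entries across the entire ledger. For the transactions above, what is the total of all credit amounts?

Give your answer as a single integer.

Txn 1: credit+=221
Txn 2: credit+=262
Txn 3: credit+=262
Txn 4: credit+=500
Total credits = 1245

Answer: 1245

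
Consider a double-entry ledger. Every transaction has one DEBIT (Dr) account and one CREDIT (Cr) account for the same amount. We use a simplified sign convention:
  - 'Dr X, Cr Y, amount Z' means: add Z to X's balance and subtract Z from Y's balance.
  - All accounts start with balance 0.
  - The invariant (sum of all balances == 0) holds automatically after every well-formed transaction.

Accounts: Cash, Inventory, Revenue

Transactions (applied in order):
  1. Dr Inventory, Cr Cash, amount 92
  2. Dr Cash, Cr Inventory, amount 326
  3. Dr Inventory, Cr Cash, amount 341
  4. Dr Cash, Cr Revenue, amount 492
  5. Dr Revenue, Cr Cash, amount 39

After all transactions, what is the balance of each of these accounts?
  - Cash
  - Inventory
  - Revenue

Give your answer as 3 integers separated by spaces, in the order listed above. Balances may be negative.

After txn 1 (Dr Inventory, Cr Cash, amount 92): Cash=-92 Inventory=92
After txn 2 (Dr Cash, Cr Inventory, amount 326): Cash=234 Inventory=-234
After txn 3 (Dr Inventory, Cr Cash, amount 341): Cash=-107 Inventory=107
After txn 4 (Dr Cash, Cr Revenue, amount 492): Cash=385 Inventory=107 Revenue=-492
After txn 5 (Dr Revenue, Cr Cash, amount 39): Cash=346 Inventory=107 Revenue=-453

Answer: 346 107 -453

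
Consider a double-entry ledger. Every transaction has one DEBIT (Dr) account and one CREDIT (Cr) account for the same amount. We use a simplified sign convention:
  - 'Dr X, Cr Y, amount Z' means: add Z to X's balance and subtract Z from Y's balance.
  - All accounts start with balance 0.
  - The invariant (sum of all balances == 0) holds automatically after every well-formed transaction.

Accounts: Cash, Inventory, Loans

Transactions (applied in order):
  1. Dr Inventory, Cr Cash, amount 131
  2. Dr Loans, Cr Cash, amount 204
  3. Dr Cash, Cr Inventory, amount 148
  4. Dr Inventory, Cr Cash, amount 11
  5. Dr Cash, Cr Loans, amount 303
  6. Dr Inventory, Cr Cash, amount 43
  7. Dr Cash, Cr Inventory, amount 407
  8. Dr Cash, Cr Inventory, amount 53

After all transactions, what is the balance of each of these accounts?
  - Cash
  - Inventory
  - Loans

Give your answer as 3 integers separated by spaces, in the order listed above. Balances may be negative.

After txn 1 (Dr Inventory, Cr Cash, amount 131): Cash=-131 Inventory=131
After txn 2 (Dr Loans, Cr Cash, amount 204): Cash=-335 Inventory=131 Loans=204
After txn 3 (Dr Cash, Cr Inventory, amount 148): Cash=-187 Inventory=-17 Loans=204
After txn 4 (Dr Inventory, Cr Cash, amount 11): Cash=-198 Inventory=-6 Loans=204
After txn 5 (Dr Cash, Cr Loans, amount 303): Cash=105 Inventory=-6 Loans=-99
After txn 6 (Dr Inventory, Cr Cash, amount 43): Cash=62 Inventory=37 Loans=-99
After txn 7 (Dr Cash, Cr Inventory, amount 407): Cash=469 Inventory=-370 Loans=-99
After txn 8 (Dr Cash, Cr Inventory, amount 53): Cash=522 Inventory=-423 Loans=-99

Answer: 522 -423 -99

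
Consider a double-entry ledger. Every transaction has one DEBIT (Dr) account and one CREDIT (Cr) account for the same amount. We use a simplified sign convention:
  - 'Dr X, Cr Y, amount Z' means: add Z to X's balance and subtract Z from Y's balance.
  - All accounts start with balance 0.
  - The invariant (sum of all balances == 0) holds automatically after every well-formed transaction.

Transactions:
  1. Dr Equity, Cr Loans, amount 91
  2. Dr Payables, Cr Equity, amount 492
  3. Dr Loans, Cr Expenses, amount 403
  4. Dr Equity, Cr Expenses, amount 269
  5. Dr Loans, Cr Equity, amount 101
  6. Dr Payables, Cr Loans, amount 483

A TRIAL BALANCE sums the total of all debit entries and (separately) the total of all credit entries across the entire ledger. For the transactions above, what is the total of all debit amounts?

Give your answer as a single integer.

Txn 1: debit+=91
Txn 2: debit+=492
Txn 3: debit+=403
Txn 4: debit+=269
Txn 5: debit+=101
Txn 6: debit+=483
Total debits = 1839

Answer: 1839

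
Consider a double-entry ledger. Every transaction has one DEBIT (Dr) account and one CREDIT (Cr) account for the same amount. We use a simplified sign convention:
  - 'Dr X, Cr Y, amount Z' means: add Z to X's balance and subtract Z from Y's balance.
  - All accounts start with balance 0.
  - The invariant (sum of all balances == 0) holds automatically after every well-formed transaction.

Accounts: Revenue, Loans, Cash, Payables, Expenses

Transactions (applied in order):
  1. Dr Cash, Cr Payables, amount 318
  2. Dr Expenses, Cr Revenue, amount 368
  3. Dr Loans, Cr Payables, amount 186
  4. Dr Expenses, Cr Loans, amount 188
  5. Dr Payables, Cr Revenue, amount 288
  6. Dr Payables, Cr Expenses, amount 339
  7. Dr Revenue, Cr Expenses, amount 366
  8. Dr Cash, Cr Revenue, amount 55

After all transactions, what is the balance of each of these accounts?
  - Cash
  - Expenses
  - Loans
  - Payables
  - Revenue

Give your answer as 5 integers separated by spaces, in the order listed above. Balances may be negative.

After txn 1 (Dr Cash, Cr Payables, amount 318): Cash=318 Payables=-318
After txn 2 (Dr Expenses, Cr Revenue, amount 368): Cash=318 Expenses=368 Payables=-318 Revenue=-368
After txn 3 (Dr Loans, Cr Payables, amount 186): Cash=318 Expenses=368 Loans=186 Payables=-504 Revenue=-368
After txn 4 (Dr Expenses, Cr Loans, amount 188): Cash=318 Expenses=556 Loans=-2 Payables=-504 Revenue=-368
After txn 5 (Dr Payables, Cr Revenue, amount 288): Cash=318 Expenses=556 Loans=-2 Payables=-216 Revenue=-656
After txn 6 (Dr Payables, Cr Expenses, amount 339): Cash=318 Expenses=217 Loans=-2 Payables=123 Revenue=-656
After txn 7 (Dr Revenue, Cr Expenses, amount 366): Cash=318 Expenses=-149 Loans=-2 Payables=123 Revenue=-290
After txn 8 (Dr Cash, Cr Revenue, amount 55): Cash=373 Expenses=-149 Loans=-2 Payables=123 Revenue=-345

Answer: 373 -149 -2 123 -345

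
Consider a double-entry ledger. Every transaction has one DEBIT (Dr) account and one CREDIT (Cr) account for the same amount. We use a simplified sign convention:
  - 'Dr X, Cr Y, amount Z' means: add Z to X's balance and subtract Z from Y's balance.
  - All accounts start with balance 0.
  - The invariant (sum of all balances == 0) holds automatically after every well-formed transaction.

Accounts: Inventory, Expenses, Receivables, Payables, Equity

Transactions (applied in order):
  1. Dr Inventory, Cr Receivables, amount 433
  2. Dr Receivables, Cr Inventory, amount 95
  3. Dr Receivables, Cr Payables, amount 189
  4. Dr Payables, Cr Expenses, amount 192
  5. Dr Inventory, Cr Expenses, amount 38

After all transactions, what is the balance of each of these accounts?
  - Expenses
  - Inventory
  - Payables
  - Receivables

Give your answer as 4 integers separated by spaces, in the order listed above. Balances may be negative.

Answer: -230 376 3 -149

Derivation:
After txn 1 (Dr Inventory, Cr Receivables, amount 433): Inventory=433 Receivables=-433
After txn 2 (Dr Receivables, Cr Inventory, amount 95): Inventory=338 Receivables=-338
After txn 3 (Dr Receivables, Cr Payables, amount 189): Inventory=338 Payables=-189 Receivables=-149
After txn 4 (Dr Payables, Cr Expenses, amount 192): Expenses=-192 Inventory=338 Payables=3 Receivables=-149
After txn 5 (Dr Inventory, Cr Expenses, amount 38): Expenses=-230 Inventory=376 Payables=3 Receivables=-149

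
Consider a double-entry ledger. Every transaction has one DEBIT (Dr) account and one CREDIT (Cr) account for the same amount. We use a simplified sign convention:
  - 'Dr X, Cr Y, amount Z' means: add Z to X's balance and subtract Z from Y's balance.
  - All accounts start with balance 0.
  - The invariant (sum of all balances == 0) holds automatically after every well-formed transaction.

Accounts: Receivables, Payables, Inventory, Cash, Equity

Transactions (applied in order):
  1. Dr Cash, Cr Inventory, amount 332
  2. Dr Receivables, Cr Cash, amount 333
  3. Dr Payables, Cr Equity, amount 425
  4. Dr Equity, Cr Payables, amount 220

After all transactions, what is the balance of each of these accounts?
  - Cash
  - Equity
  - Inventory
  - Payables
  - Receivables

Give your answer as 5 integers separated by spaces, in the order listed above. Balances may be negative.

Answer: -1 -205 -332 205 333

Derivation:
After txn 1 (Dr Cash, Cr Inventory, amount 332): Cash=332 Inventory=-332
After txn 2 (Dr Receivables, Cr Cash, amount 333): Cash=-1 Inventory=-332 Receivables=333
After txn 3 (Dr Payables, Cr Equity, amount 425): Cash=-1 Equity=-425 Inventory=-332 Payables=425 Receivables=333
After txn 4 (Dr Equity, Cr Payables, amount 220): Cash=-1 Equity=-205 Inventory=-332 Payables=205 Receivables=333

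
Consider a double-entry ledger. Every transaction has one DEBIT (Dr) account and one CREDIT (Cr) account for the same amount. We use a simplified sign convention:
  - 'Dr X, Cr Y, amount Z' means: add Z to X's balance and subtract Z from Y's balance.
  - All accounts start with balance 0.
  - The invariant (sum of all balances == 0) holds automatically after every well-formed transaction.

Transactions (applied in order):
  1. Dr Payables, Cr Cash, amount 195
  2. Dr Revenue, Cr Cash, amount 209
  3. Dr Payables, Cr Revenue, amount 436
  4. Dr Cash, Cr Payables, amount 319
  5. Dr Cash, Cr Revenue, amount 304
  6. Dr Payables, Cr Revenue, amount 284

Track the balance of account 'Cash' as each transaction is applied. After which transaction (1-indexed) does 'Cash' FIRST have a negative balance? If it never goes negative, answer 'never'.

After txn 1: Cash=-195

Answer: 1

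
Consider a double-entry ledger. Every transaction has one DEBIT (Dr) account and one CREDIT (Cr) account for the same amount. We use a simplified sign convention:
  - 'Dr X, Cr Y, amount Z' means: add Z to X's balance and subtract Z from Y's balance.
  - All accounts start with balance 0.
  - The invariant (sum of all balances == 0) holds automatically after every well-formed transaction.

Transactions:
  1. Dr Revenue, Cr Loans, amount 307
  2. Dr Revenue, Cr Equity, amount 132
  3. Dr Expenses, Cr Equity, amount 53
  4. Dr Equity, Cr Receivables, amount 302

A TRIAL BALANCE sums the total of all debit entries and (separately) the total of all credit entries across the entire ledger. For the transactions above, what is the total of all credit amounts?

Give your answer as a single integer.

Txn 1: credit+=307
Txn 2: credit+=132
Txn 3: credit+=53
Txn 4: credit+=302
Total credits = 794

Answer: 794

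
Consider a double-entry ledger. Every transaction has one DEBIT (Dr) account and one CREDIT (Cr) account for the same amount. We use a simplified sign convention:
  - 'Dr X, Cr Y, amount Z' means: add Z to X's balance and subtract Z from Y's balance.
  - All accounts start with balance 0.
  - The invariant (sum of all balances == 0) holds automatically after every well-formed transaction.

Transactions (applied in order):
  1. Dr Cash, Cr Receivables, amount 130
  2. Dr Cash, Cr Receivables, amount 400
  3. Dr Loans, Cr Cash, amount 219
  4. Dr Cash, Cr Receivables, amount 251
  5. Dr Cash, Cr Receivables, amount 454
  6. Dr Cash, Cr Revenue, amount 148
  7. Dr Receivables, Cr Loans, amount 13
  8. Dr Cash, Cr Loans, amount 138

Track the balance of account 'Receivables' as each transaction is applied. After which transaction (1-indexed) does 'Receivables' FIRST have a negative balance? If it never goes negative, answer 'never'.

After txn 1: Receivables=-130

Answer: 1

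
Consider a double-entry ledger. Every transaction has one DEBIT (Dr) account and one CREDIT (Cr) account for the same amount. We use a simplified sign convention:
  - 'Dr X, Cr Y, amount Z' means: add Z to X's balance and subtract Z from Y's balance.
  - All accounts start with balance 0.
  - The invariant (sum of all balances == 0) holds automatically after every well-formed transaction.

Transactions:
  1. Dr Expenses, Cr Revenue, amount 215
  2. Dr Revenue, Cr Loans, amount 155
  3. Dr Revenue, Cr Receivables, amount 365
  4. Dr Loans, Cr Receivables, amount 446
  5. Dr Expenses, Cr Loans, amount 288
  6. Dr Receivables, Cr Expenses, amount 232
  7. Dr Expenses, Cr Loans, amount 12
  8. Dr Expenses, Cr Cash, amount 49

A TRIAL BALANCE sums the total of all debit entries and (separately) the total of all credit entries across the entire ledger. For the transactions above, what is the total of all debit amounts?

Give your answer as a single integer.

Txn 1: debit+=215
Txn 2: debit+=155
Txn 3: debit+=365
Txn 4: debit+=446
Txn 5: debit+=288
Txn 6: debit+=232
Txn 7: debit+=12
Txn 8: debit+=49
Total debits = 1762

Answer: 1762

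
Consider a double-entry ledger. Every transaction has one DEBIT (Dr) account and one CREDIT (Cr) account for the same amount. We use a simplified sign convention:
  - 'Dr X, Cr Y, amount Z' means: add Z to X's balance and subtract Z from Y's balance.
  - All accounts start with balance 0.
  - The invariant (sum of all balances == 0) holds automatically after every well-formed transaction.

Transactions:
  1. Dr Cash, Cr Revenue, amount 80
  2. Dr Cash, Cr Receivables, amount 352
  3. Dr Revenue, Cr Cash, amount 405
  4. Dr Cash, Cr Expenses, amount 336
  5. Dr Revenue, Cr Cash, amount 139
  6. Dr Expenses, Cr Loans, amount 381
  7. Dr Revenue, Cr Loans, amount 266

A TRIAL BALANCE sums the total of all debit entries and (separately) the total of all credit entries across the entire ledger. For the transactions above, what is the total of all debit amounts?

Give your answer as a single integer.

Answer: 1959

Derivation:
Txn 1: debit+=80
Txn 2: debit+=352
Txn 3: debit+=405
Txn 4: debit+=336
Txn 5: debit+=139
Txn 6: debit+=381
Txn 7: debit+=266
Total debits = 1959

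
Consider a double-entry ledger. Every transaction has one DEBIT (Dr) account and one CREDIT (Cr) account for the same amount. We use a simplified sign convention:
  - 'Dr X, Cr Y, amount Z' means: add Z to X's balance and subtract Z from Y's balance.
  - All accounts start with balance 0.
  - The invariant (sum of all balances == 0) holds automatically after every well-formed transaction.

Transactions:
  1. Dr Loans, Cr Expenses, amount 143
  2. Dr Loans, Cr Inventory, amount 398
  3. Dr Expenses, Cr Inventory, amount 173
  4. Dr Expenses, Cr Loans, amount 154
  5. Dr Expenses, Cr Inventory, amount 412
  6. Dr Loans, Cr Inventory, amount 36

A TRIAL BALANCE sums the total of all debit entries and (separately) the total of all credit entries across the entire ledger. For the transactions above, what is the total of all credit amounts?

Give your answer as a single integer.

Answer: 1316

Derivation:
Txn 1: credit+=143
Txn 2: credit+=398
Txn 3: credit+=173
Txn 4: credit+=154
Txn 5: credit+=412
Txn 6: credit+=36
Total credits = 1316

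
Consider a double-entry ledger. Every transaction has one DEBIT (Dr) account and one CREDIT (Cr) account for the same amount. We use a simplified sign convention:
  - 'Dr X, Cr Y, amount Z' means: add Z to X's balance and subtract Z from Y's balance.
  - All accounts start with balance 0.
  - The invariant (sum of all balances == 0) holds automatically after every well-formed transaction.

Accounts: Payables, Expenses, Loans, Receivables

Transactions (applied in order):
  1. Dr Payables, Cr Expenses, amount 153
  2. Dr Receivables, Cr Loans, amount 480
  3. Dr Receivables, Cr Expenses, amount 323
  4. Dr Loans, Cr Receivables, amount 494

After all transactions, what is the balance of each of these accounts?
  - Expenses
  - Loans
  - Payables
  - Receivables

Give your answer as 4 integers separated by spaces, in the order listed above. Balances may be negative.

After txn 1 (Dr Payables, Cr Expenses, amount 153): Expenses=-153 Payables=153
After txn 2 (Dr Receivables, Cr Loans, amount 480): Expenses=-153 Loans=-480 Payables=153 Receivables=480
After txn 3 (Dr Receivables, Cr Expenses, amount 323): Expenses=-476 Loans=-480 Payables=153 Receivables=803
After txn 4 (Dr Loans, Cr Receivables, amount 494): Expenses=-476 Loans=14 Payables=153 Receivables=309

Answer: -476 14 153 309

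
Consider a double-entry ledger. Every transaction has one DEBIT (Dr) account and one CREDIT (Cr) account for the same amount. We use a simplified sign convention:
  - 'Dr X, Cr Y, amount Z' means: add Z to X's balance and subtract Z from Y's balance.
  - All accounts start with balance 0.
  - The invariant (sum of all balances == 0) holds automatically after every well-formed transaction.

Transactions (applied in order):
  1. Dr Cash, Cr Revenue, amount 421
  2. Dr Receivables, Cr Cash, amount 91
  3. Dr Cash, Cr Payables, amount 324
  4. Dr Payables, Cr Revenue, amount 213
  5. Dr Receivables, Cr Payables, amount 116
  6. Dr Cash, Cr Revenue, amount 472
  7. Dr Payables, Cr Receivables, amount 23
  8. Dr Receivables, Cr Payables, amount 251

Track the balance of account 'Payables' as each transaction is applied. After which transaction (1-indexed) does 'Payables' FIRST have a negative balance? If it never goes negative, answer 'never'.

After txn 1: Payables=0
After txn 2: Payables=0
After txn 3: Payables=-324

Answer: 3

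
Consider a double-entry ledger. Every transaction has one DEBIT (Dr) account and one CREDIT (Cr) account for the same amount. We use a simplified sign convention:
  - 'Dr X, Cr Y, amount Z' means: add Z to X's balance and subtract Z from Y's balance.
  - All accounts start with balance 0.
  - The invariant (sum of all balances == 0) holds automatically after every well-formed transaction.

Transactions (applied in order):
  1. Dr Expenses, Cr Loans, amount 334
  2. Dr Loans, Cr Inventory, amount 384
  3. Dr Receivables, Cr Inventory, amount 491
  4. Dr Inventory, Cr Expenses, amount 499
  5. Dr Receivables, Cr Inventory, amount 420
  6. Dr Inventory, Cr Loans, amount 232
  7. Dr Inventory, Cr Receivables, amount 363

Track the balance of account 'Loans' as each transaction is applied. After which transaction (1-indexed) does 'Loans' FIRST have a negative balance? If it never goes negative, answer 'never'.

Answer: 1

Derivation:
After txn 1: Loans=-334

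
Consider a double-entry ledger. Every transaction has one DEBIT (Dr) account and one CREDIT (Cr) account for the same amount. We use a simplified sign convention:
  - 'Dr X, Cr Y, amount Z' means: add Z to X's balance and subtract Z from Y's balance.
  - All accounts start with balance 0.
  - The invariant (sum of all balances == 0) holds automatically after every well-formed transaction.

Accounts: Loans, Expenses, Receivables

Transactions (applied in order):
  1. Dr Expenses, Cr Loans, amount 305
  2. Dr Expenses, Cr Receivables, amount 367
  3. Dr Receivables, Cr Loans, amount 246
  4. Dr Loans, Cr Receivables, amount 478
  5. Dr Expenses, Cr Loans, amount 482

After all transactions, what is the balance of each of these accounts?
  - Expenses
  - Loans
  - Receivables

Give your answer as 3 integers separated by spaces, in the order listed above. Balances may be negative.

After txn 1 (Dr Expenses, Cr Loans, amount 305): Expenses=305 Loans=-305
After txn 2 (Dr Expenses, Cr Receivables, amount 367): Expenses=672 Loans=-305 Receivables=-367
After txn 3 (Dr Receivables, Cr Loans, amount 246): Expenses=672 Loans=-551 Receivables=-121
After txn 4 (Dr Loans, Cr Receivables, amount 478): Expenses=672 Loans=-73 Receivables=-599
After txn 5 (Dr Expenses, Cr Loans, amount 482): Expenses=1154 Loans=-555 Receivables=-599

Answer: 1154 -555 -599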